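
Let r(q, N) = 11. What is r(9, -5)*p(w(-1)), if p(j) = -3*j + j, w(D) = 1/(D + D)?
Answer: 11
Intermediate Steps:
w(D) = 1/(2*D)
p(j) = -2*j
r(9, -5)*p(w(-1)) = 11*(-1/(-1)) = 11*(-(-1)) = 11*(-2*(-½)) = 11*1 = 11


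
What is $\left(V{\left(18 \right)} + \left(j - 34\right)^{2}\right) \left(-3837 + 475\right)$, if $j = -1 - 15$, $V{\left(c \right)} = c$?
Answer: $-8465516$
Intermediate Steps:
$j = -16$
$\left(V{\left(18 \right)} + \left(j - 34\right)^{2}\right) \left(-3837 + 475\right) = \left(18 + \left(-16 - 34\right)^{2}\right) \left(-3837 + 475\right) = \left(18 + \left(-50\right)^{2}\right) \left(-3362\right) = \left(18 + 2500\right) \left(-3362\right) = 2518 \left(-3362\right) = -8465516$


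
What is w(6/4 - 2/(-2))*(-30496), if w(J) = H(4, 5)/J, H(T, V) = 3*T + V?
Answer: -1036864/5 ≈ -2.0737e+5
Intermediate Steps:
H(T, V) = V + 3*T
w(J) = 17/J (w(J) = (5 + 3*4)/J = (5 + 12)/J = 17/J)
w(6/4 - 2/(-2))*(-30496) = (17/(6/4 - 2/(-2)))*(-30496) = (17/(6*(1/4) - 2*(-1/2)))*(-30496) = (17/(3/2 + 1))*(-30496) = (17/(5/2))*(-30496) = (17*(2/5))*(-30496) = (34/5)*(-30496) = -1036864/5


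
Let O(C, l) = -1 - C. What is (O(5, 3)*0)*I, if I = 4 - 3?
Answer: 0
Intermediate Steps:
I = 1
(O(5, 3)*0)*I = ((-1 - 1*5)*0)*1 = ((-1 - 5)*0)*1 = -6*0*1 = 0*1 = 0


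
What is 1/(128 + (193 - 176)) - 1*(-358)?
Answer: 51911/145 ≈ 358.01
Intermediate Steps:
1/(128 + (193 - 176)) - 1*(-358) = 1/(128 + 17) + 358 = 1/145 + 358 = 51911/145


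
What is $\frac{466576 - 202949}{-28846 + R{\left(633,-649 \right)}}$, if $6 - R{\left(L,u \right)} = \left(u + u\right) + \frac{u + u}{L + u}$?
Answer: $- \frac{2109016}{220985} \approx -9.5437$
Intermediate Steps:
$R{\left(L,u \right)} = 6 - 2 u - \frac{2 u}{L + u}$ ($R{\left(L,u \right)} = 6 - \left(\left(u + u\right) + \frac{u + u}{L + u}\right) = 6 - \left(2 u + \frac{2 u}{L + u}\right) = 6 - 2 u - \frac{2 u}{L + u}$)
$\frac{466576 - 202949}{-28846 + R{\left(633,-649 \right)}} = \frac{466576 - 202949}{-28846 + \frac{2 \left(- \left(-649\right)^{2} + 2 \left(-649\right) + 3 \cdot 633 - 633 \left(-649\right)\right)}{633 - 649}} = \frac{263627}{-28846 + \frac{2 \left(\left(-1\right) 421201 - 1298 + 1899 + 410817\right)}{-16}} = \frac{263627}{-28846 + 2 \left(- \frac{1}{16}\right) \left(-421201 - 1298 + 1899 + 410817\right)} = \frac{263627}{-28846 + 2 \left(- \frac{1}{16}\right) \left(-9783\right)} = \frac{263627}{-28846 + \frac{9783}{8}} = \frac{263627}{- \frac{220985}{8}} = 263627 \left(- \frac{8}{220985}\right) = - \frac{2109016}{220985}$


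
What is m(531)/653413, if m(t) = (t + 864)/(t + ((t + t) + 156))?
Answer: 465/380939779 ≈ 1.2207e-6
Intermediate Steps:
m(t) = (864 + t)/(156 + 3*t) (m(t) = (864 + t)/(t + (2*t + 156)) = (864 + t)/(t + (156 + 2*t)) = (864 + t)/(156 + 3*t))
m(531)/653413 = ((864 + 531)/(3*(52 + 531)))/653413 = ((⅓)*1395/583)*(1/653413) = ((⅓)*(1/583)*1395)*(1/653413) = (465/583)*(1/653413) = 465/380939779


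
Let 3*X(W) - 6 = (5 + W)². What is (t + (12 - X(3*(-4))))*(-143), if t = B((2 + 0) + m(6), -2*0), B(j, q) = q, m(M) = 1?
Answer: 2717/3 ≈ 905.67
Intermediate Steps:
X(W) = 2 + (5 + W)²/3
t = 0 (t = -2*0 = 0)
(t + (12 - X(3*(-4))))*(-143) = (0 + (12 - (2 + (5 + 3*(-4))²/3)))*(-143) = (0 + (12 - (2 + (5 - 12)²/3)))*(-143) = (0 + (12 - (2 + (⅓)*(-7)²)))*(-143) = (0 + (12 - (2 + (⅓)*49)))*(-143) = (0 + (12 - (2 + 49/3)))*(-143) = (0 + (12 - 1*55/3))*(-143) = (0 + (12 - 55/3))*(-143) = (0 - 19/3)*(-143) = -19/3*(-143) = 2717/3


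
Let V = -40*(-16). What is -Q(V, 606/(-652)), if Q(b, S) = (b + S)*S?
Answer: 63126111/106276 ≈ 593.98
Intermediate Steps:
V = 640
Q(b, S) = S*(S + b) (Q(b, S) = (S + b)*S = S*(S + b))
-Q(V, 606/(-652)) = -606/(-652)*(606/(-652) + 640) = -606*(-1/652)*(606*(-1/652) + 640) = -(-303)*(-303/326 + 640)/326 = -(-303)*208337/(326*326) = -1*(-63126111/106276) = 63126111/106276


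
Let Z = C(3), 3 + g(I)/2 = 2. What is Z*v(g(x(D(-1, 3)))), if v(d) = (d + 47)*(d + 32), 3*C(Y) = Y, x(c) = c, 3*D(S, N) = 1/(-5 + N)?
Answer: 1350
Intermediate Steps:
D(S, N) = 1/(3*(-5 + N))
g(I) = -2 (g(I) = -6 + 2*2 = -6 + 4 = -2)
C(Y) = Y/3
v(d) = (32 + d)*(47 + d) (v(d) = (47 + d)*(32 + d) = (32 + d)*(47 + d))
Z = 1 (Z = (⅓)*3 = 1)
Z*v(g(x(D(-1, 3)))) = 1*(1504 + (-2)² + 79*(-2)) = 1*(1504 + 4 - 158) = 1*1350 = 1350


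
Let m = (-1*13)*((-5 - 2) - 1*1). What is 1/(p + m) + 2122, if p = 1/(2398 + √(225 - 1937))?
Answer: 132021646128264/62215385441 + 4*I*√107/62215385441 ≈ 2122.0 + 6.6505e-10*I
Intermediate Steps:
p = 1/(2398 + 4*I*√107) (p = 1/(2398 + √(-1712)) = 1/(2398 + 4*I*√107) ≈ 0.00041689 - 7.193e-6*I)
m = 104 (m = -13*(-7 - 1) = -13*(-8) = 104)
1/(p + m) + 2122 = 1/((1199/2876058 - I*√107/1438029) + 104) + 2122 = 1/(299111231/2876058 - I*√107/1438029) + 2122 = 2122 + 1/(299111231/2876058 - I*√107/1438029)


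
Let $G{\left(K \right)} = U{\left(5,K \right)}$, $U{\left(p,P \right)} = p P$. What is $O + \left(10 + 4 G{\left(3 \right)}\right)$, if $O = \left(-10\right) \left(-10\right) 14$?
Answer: $1470$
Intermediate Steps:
$U{\left(p,P \right)} = P p$
$O = 1400$ ($O = 100 \cdot 14 = 1400$)
$G{\left(K \right)} = 5 K$ ($G{\left(K \right)} = K 5 = 5 K$)
$O + \left(10 + 4 G{\left(3 \right)}\right) = 1400 + \left(10 + 4 \cdot 5 \cdot 3\right) = 1400 + \left(10 + 4 \cdot 15\right) = 1400 + \left(10 + 60\right) = 1400 + 70 = 1470$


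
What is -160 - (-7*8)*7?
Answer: 232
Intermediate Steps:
-160 - (-7*8)*7 = -160 - (-56)*7 = -160 - 1*(-392) = -160 + 392 = 232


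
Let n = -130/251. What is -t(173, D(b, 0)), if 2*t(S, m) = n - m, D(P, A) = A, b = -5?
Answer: 65/251 ≈ 0.25896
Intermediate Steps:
n = -130/251 (n = -130*1/251 = -130/251 ≈ -0.51793)
t(S, m) = -65/251 - m/2 (t(S, m) = (-130/251 - m)/2 = -65/251 - m/2)
-t(173, D(b, 0)) = -(-65/251 - ½*0) = -(-65/251 + 0) = -1*(-65/251) = 65/251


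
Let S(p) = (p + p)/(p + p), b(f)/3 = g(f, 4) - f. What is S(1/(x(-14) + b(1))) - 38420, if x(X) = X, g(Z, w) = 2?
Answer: -38419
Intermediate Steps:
b(f) = 6 - 3*f (b(f) = 3*(2 - f) = 6 - 3*f)
S(p) = 1 (S(p) = (2*p)/((2*p)) = (2*p)*(1/(2*p)) = 1)
S(1/(x(-14) + b(1))) - 38420 = 1 - 38420 = -38419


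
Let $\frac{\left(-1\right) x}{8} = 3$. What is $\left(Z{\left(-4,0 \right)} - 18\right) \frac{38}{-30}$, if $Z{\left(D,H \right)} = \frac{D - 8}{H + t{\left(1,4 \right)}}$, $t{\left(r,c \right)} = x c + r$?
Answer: $\frac{566}{25} \approx 22.64$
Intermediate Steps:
$x = -24$ ($x = \left(-8\right) 3 = -24$)
$t{\left(r,c \right)} = r - 24 c$ ($t{\left(r,c \right)} = - 24 c + r = r - 24 c$)
$Z{\left(D,H \right)} = \frac{-8 + D}{-95 + H}$ ($Z{\left(D,H \right)} = \frac{D - 8}{H + \left(1 - 96\right)} = \frac{-8 + D}{H + \left(1 - 96\right)} = \frac{-8 + D}{H - 95} = \frac{-8 + D}{-95 + H}$)
$\left(Z{\left(-4,0 \right)} - 18\right) \frac{38}{-30} = \left(\frac{-8 - 4}{-95 + 0} - 18\right) \frac{38}{-30} = \left(\frac{1}{-95} \left(-12\right) - 18\right) 38 \left(- \frac{1}{30}\right) = \left(\left(- \frac{1}{95}\right) \left(-12\right) - 18\right) \left(- \frac{19}{15}\right) = \left(\frac{12}{95} - 18\right) \left(- \frac{19}{15}\right) = \left(- \frac{1698}{95}\right) \left(- \frac{19}{15}\right) = \frac{566}{25}$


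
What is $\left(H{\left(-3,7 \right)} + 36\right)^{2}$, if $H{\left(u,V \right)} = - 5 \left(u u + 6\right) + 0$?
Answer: $1521$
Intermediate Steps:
$H{\left(u,V \right)} = -30 - 5 u^{2}$ ($H{\left(u,V \right)} = - 5 \left(u^{2} + 6\right) + 0 = - 5 \left(6 + u^{2}\right) + 0 = \left(-30 - 5 u^{2}\right) + 0 = -30 - 5 u^{2}$)
$\left(H{\left(-3,7 \right)} + 36\right)^{2} = \left(\left(-30 - 5 \left(-3\right)^{2}\right) + 36\right)^{2} = \left(\left(-30 - 45\right) + 36\right)^{2} = \left(-75 + 36\right)^{2} = \left(-39\right)^{2} = 1521$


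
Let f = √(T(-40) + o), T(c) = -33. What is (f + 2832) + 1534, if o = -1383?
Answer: 4366 + 2*I*√354 ≈ 4366.0 + 37.63*I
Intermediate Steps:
f = 2*I*√354 (f = √(-33 - 1383) = √(-1416) = 2*I*√354 ≈ 37.63*I)
(f + 2832) + 1534 = (2*I*√354 + 2832) + 1534 = (2832 + 2*I*√354) + 1534 = 4366 + 2*I*√354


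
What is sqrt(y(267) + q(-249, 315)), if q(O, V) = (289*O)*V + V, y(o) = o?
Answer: I*sqrt(22667133) ≈ 4761.0*I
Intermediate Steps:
q(O, V) = V + 289*O*V (q(O, V) = 289*O*V + V = V + 289*O*V)
sqrt(y(267) + q(-249, 315)) = sqrt(267 + 315*(1 + 289*(-249))) = sqrt(267 + 315*(1 - 71961)) = sqrt(267 + 315*(-71960)) = sqrt(267 - 22667400) = sqrt(-22667133) = I*sqrt(22667133)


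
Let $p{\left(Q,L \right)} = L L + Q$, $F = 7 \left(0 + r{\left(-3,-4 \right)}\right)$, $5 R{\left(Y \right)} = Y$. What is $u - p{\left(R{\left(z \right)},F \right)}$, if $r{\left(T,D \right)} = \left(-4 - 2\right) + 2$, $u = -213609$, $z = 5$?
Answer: $-214394$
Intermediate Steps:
$R{\left(Y \right)} = \frac{Y}{5}$
$r{\left(T,D \right)} = -4$ ($r{\left(T,D \right)} = -6 + 2 = -4$)
$F = -28$ ($F = 7 \left(0 - 4\right) = 7 \left(-4\right) = -28$)
$p{\left(Q,L \right)} = Q + L^{2}$ ($p{\left(Q,L \right)} = L^{2} + Q = Q + L^{2}$)
$u - p{\left(R{\left(z \right)},F \right)} = -213609 - \left(\frac{1}{5} \cdot 5 + \left(-28\right)^{2}\right) = -213609 - \left(1 + 784\right) = -213609 - 785 = -214394$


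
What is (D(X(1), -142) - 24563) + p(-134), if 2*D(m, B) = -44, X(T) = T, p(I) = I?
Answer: -24719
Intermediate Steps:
D(m, B) = -22 (D(m, B) = (½)*(-44) = -22)
(D(X(1), -142) - 24563) + p(-134) = (-22 - 24563) - 134 = -24585 - 134 = -24719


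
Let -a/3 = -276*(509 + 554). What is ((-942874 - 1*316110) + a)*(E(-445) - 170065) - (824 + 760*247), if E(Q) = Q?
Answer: 64592409656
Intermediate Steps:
a = 880164 (a = -(-828)*(509 + 554) = -(-828)*1063 = -3*(-293388) = 880164)
((-942874 - 1*316110) + a)*(E(-445) - 170065) - (824 + 760*247) = ((-942874 - 1*316110) + 880164)*(-445 - 170065) - (824 + 760*247) = ((-942874 - 316110) + 880164)*(-170510) - (824 + 187720) = (-1258984 + 880164)*(-170510) - 1*188544 = -378820*(-170510) - 188544 = 64592598200 - 188544 = 64592409656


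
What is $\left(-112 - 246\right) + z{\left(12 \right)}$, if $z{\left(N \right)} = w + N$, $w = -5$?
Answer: $-351$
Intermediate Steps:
$z{\left(N \right)} = -5 + N$
$\left(-112 - 246\right) + z{\left(12 \right)} = \left(-112 - 246\right) + \left(-5 + 12\right) = -358 + 7 = -351$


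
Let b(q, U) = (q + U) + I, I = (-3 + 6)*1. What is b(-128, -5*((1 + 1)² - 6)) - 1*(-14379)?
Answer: 14264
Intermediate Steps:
I = 3 (I = 3*1 = 3)
b(q, U) = 3 + U + q (b(q, U) = (q + U) + 3 = (U + q) + 3 = 3 + U + q)
b(-128, -5*((1 + 1)² - 6)) - 1*(-14379) = (3 - 5*((1 + 1)² - 6) - 128) - 1*(-14379) = (3 - 5*(2² - 6) - 128) + 14379 = (3 - 5*(4 - 6) - 128) + 14379 = (3 - 5*(-2) - 128) + 14379 = (3 + 10 - 128) + 14379 = -115 + 14379 = 14264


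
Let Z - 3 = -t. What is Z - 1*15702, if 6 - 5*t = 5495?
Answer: -73006/5 ≈ -14601.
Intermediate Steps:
t = -5489/5 (t = 6/5 - 1/5*5495 = 6/5 - 1099 = -5489/5 ≈ -1097.8)
Z = 5504/5 (Z = 3 - 1*(-5489/5) = 3 + 5489/5 = 5504/5 ≈ 1100.8)
Z - 1*15702 = 5504/5 - 1*15702 = 5504/5 - 15702 = -73006/5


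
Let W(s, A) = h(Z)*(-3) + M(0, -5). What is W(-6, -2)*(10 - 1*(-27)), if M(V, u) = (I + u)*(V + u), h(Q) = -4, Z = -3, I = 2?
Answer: 999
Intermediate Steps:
M(V, u) = (2 + u)*(V + u)
W(s, A) = 27 (W(s, A) = -4*(-3) + ((-5)² + 2*0 + 2*(-5) + 0*(-5)) = 12 + (25 + 0 - 10 + 0) = 12 + 15 = 27)
W(-6, -2)*(10 - 1*(-27)) = 27*(10 - 1*(-27)) = 27*(10 + 27) = 27*37 = 999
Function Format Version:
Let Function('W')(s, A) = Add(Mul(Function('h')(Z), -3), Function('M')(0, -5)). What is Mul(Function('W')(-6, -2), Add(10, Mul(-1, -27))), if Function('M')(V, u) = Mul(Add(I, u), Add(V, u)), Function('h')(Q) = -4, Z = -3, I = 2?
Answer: 999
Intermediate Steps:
Function('M')(V, u) = Mul(Add(2, u), Add(V, u))
Function('W')(s, A) = 27 (Function('W')(s, A) = Add(Mul(-4, -3), Add(Pow(-5, 2), Mul(2, 0), Mul(2, -5), Mul(0, -5))) = Add(12, Add(25, 0, -10, 0)) = Add(12, 15) = 27)
Mul(Function('W')(-6, -2), Add(10, Mul(-1, -27))) = Mul(27, Add(10, Mul(-1, -27))) = Mul(27, Add(10, 27)) = Mul(27, 37) = 999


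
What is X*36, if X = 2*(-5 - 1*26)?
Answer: -2232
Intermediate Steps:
X = -62 (X = 2*(-5 - 26) = 2*(-31) = -62)
X*36 = -62*36 = -2232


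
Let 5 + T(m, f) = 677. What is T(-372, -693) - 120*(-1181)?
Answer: 142392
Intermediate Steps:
T(m, f) = 672 (T(m, f) = -5 + 677 = 672)
T(-372, -693) - 120*(-1181) = 672 - 120*(-1181) = 672 + 141720 = 142392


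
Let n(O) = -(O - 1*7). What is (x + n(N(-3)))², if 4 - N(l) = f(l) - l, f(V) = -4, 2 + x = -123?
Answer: 15129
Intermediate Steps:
x = -125 (x = -2 - 123 = -125)
N(l) = 8 + l (N(l) = 4 - (-4 - l) = 4 + (4 + l) = 8 + l)
n(O) = 7 - O (n(O) = -(O - 7) = -(-7 + O) = 7 - O)
(x + n(N(-3)))² = (-125 + (7 - (8 - 3)))² = (-125 + (7 - 1*5))² = (-125 + (7 - 5))² = (-125 + 2)² = (-123)² = 15129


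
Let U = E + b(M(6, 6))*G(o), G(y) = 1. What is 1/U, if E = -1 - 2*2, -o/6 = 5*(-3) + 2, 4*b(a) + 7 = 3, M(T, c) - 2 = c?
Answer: -⅙ ≈ -0.16667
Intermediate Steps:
M(T, c) = 2 + c
b(a) = -1 (b(a) = -7/4 + (¼)*3 = -7/4 + ¾ = -1)
o = 78 (o = -6*(5*(-3) + 2) = -6*(-15 + 2) = -6*(-13) = 78)
E = -5 (E = -1 - 4 = -5)
U = -6 (U = -5 - 1*1 = -5 - 1 = -6)
1/U = 1/(-6) = -⅙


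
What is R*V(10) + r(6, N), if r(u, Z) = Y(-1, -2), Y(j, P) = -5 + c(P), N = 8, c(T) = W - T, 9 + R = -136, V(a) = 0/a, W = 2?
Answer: -1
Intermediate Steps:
V(a) = 0
R = -145 (R = -9 - 136 = -145)
c(T) = 2 - T
Y(j, P) = -3 - P (Y(j, P) = -5 + (2 - P) = -3 - P)
r(u, Z) = -1 (r(u, Z) = -3 - 1*(-2) = -3 + 2 = -1)
R*V(10) + r(6, N) = -145*0 - 1 = 0 - 1 = -1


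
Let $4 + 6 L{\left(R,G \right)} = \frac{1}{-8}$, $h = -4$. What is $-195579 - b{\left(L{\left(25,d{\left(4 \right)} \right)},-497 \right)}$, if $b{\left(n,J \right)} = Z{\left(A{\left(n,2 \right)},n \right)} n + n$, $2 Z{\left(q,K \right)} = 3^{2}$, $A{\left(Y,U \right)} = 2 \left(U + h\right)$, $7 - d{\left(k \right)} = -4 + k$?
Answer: $- \frac{6258407}{32} \approx -1.9558 \cdot 10^{5}$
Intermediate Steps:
$d{\left(k \right)} = 11 - k$ ($d{\left(k \right)} = 7 - \left(-4 + k\right) = 11 - k$)
$A{\left(Y,U \right)} = -8 + 2 U$ ($A{\left(Y,U \right)} = 2 \left(U - 4\right) = 2 \left(-4 + U\right) = -8 + 2 U$)
$Z{\left(q,K \right)} = \frac{9}{2}$ ($Z{\left(q,K \right)} = \frac{3^{2}}{2} = \frac{1}{2} \cdot 9 = \frac{9}{2}$)
$L{\left(R,G \right)} = - \frac{11}{16}$ ($L{\left(R,G \right)} = - \frac{2}{3} + \frac{1}{6 \left(-8\right)} = - \frac{2}{3} + \frac{1}{6} \left(- \frac{1}{8}\right) = - \frac{2}{3} - \frac{1}{48} = - \frac{11}{16}$)
$b{\left(n,J \right)} = \frac{11 n}{2}$ ($b{\left(n,J \right)} = \frac{9 n}{2} + n = \frac{11 n}{2}$)
$-195579 - b{\left(L{\left(25,d{\left(4 \right)} \right)},-497 \right)} = -195579 - \frac{11}{2} \left(- \frac{11}{16}\right) = -195579 - - \frac{121}{32} = -195579 + \frac{121}{32} = - \frac{6258407}{32}$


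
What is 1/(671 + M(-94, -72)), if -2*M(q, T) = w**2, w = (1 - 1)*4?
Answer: 1/671 ≈ 0.0014903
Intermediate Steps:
w = 0 (w = 0*4 = 0)
M(q, T) = 0 (M(q, T) = -1/2*0**2 = -1/2*0 = 0)
1/(671 + M(-94, -72)) = 1/(671 + 0) = 1/671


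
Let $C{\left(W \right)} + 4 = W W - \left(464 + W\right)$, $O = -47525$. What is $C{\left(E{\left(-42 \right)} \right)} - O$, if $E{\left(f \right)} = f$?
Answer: $48863$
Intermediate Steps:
$C{\left(W \right)} = -468 + W^{2} - W$ ($C{\left(W \right)} = -4 - \left(464 + W - W W\right) = -4 - \left(464 + W - W^{2}\right) = -468 + W^{2} - W$)
$C{\left(E{\left(-42 \right)} \right)} - O = \left(-468 + \left(-42\right)^{2} - -42\right) - -47525 = \left(-468 + 1764 + 42\right) + 47525 = 1338 + 47525 = 48863$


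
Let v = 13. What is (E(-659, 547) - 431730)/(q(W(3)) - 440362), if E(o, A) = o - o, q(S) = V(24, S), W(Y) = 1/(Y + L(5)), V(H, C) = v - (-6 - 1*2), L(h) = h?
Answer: 431730/440341 ≈ 0.98044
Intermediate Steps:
V(H, C) = 21 (V(H, C) = 13 - (-6 - 1*2) = 13 - (-6 - 2) = 13 - 1*(-8) = 13 + 8 = 21)
W(Y) = 1/(5 + Y) (W(Y) = 1/(Y + 5) = 1/(5 + Y))
q(S) = 21
E(o, A) = 0
(E(-659, 547) - 431730)/(q(W(3)) - 440362) = (0 - 431730)/(21 - 440362) = -431730/(-440341) = -431730*(-1/440341) = 431730/440341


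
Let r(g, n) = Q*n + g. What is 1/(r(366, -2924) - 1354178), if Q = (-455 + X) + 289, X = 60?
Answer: -1/1043868 ≈ -9.5798e-7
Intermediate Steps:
Q = -106 (Q = (-455 + 60) + 289 = -395 + 289 = -106)
r(g, n) = g - 106*n (r(g, n) = -106*n + g = g - 106*n)
1/(r(366, -2924) - 1354178) = 1/((366 - 106*(-2924)) - 1354178) = 1/((366 + 309944) - 1354178) = 1/(310310 - 1354178) = 1/(-1043868) = -1/1043868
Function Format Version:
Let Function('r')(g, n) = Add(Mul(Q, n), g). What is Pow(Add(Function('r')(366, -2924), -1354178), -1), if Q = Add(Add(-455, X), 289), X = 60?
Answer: Rational(-1, 1043868) ≈ -9.5798e-7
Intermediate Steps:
Q = -106 (Q = Add(Add(-455, 60), 289) = Add(-395, 289) = -106)
Function('r')(g, n) = Add(g, Mul(-106, n)) (Function('r')(g, n) = Add(Mul(-106, n), g) = Add(g, Mul(-106, n)))
Pow(Add(Function('r')(366, -2924), -1354178), -1) = Pow(Add(Add(366, Mul(-106, -2924)), -1354178), -1) = Pow(Add(Add(366, 309944), -1354178), -1) = Pow(Add(310310, -1354178), -1) = Pow(-1043868, -1) = Rational(-1, 1043868)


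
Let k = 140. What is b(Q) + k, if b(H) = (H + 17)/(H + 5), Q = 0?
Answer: 717/5 ≈ 143.40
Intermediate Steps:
b(H) = (17 + H)/(5 + H)
b(Q) + k = (17 + 0)/(5 + 0) + 140 = 17/5 + 140 = 717/5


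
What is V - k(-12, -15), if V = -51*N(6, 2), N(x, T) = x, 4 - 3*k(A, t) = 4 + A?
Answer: -310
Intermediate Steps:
k(A, t) = -A/3 (k(A, t) = 4/3 - (4 + A)/3 = 4/3 + (-4/3 - A/3) = -A/3)
V = -306 (V = -51*6 = -306)
V - k(-12, -15) = -306 - (-1)*(-12)/3 = -306 - 1*4 = -306 - 4 = -310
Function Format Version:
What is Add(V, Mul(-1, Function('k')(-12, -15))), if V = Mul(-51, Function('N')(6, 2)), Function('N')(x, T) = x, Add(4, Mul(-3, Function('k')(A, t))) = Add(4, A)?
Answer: -310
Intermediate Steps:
Function('k')(A, t) = Mul(Rational(-1, 3), A) (Function('k')(A, t) = Add(Rational(4, 3), Mul(Rational(-1, 3), Add(4, A))) = Add(Rational(4, 3), Add(Rational(-4, 3), Mul(Rational(-1, 3), A))) = Mul(Rational(-1, 3), A))
V = -306 (V = Mul(-51, 6) = -306)
Add(V, Mul(-1, Function('k')(-12, -15))) = Add(-306, Mul(-1, Mul(Rational(-1, 3), -12))) = Add(-306, Mul(-1, 4)) = Add(-306, -4) = -310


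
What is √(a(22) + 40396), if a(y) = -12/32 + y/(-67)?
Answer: √2901351786/268 ≈ 200.99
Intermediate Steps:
a(y) = -3/8 - y/67 (a(y) = -12*1/32 + y*(-1/67) = -3/8 - y/67)
√(a(22) + 40396) = √((-3/8 - 1/67*22) + 40396) = √((-3/8 - 22/67) + 40396) = √(-377/536 + 40396) = √(21651879/536) = √2901351786/268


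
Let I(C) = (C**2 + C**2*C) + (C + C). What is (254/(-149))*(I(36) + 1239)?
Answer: -12512802/149 ≈ -83979.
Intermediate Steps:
I(C) = C**2 + C**3 + 2*C (I(C) = (C**2 + C**3) + 2*C = C**2 + C**3 + 2*C)
(254/(-149))*(I(36) + 1239) = (254/(-149))*(36*(2 + 36 + 36**2) + 1239) = (254*(-1/149))*(36*(2 + 36 + 1296) + 1239) = -254*(36*1334 + 1239)/149 = -254*(48024 + 1239)/149 = -254/149*49263 = -12512802/149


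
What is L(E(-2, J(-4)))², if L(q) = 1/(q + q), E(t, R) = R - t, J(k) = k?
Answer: 1/16 ≈ 0.062500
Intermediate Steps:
L(q) = 1/(2*q)
L(E(-2, J(-4)))² = (1/(2*(-4 - 1*(-2))))² = (1/(2*(-4 + 2)))² = ((½)/(-2))² = ((½)*(-½))² = (-¼)² = 1/16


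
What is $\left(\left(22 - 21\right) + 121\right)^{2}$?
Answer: $14884$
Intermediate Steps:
$\left(\left(22 - 21\right) + 121\right)^{2} = \left(1 + 121\right)^{2} = 122^{2} = 14884$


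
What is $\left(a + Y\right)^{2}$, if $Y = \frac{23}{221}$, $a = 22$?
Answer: $\frac{23863225}{48841} \approx 488.59$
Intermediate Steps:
$Y = \frac{23}{221}$ ($Y = 23 \cdot \frac{1}{221} = \frac{23}{221} \approx 0.10407$)
$\left(a + Y\right)^{2} = \left(22 + \frac{23}{221}\right)^{2} = \left(\frac{4885}{221}\right)^{2} = \frac{23863225}{48841}$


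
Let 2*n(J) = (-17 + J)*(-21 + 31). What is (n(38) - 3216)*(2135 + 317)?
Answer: -7628172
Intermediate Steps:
n(J) = -85 + 5*J (n(J) = ((-17 + J)*(-21 + 31))/2 = ((-17 + J)*10)/2 = (-170 + 10*J)/2 = -85 + 5*J)
(n(38) - 3216)*(2135 + 317) = ((-85 + 5*38) - 3216)*(2135 + 317) = ((-85 + 190) - 3216)*2452 = (105 - 3216)*2452 = -3111*2452 = -7628172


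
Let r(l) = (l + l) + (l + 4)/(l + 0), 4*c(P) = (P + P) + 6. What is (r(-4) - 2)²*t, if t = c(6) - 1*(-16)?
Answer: 2050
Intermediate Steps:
c(P) = 3/2 + P/2 (c(P) = ((P + P) + 6)/4 = (2*P + 6)/4 = (6 + 2*P)/4 = 3/2 + P/2)
r(l) = 2*l + (4 + l)/l
t = 41/2 (t = (3/2 + (½)*6) - 1*(-16) = (3/2 + 3) + 16 = 9/2 + 16 = 41/2 ≈ 20.500)
(r(-4) - 2)²*t = ((1 + 2*(-4) + 4/(-4)) - 2)²*(41/2) = ((1 - 8 + 4*(-¼)) - 2)²*(41/2) = ((1 - 8 - 1) - 2)²*(41/2) = (-8 - 2)²*(41/2) = (-10)²*(41/2) = 100*(41/2) = 2050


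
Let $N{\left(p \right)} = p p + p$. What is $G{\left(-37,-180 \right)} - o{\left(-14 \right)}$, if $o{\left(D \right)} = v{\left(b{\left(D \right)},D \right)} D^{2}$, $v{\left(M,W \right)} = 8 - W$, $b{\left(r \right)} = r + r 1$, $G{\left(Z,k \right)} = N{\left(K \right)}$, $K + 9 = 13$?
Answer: $-4292$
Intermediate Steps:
$K = 4$ ($K = -9 + 13 = 4$)
$N{\left(p \right)} = p + p^{2}$ ($N{\left(p \right)} = p^{2} + p = p + p^{2}$)
$G{\left(Z,k \right)} = 20$ ($G{\left(Z,k \right)} = 4 \left(1 + 4\right) = 4 \cdot 5 = 20$)
$b{\left(r \right)} = 2 r$ ($b{\left(r \right)} = r + r = 2 r$)
$o{\left(D \right)} = D^{2} \left(8 - D\right)$ ($o{\left(D \right)} = \left(8 - D\right) D^{2} = D^{2} \left(8 - D\right)$)
$G{\left(-37,-180 \right)} - o{\left(-14 \right)} = 20 - \left(-14\right)^{2} \left(8 - -14\right) = 20 - 196 \left(8 + 14\right) = 20 - 196 \cdot 22 = 20 - 4312 = -4292$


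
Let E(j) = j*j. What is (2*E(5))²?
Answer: 2500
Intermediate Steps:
E(j) = j²
(2*E(5))² = (2*5²)² = (2*25)² = 50² = 2500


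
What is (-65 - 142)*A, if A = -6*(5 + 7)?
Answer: 14904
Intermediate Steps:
A = -72 (A = -6*12 = -72)
(-65 - 142)*A = (-65 - 142)*(-72) = -207*(-72) = 14904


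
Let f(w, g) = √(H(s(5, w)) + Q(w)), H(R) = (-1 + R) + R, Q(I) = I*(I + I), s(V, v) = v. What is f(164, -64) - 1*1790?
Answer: -1790 + √54119 ≈ -1557.4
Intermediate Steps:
Q(I) = 2*I² (Q(I) = I*(2*I) = 2*I²)
H(R) = -1 + 2*R
f(w, g) = √(-1 + 2*w + 2*w²) (f(w, g) = √((-1 + 2*w) + 2*w²) = √(-1 + 2*w + 2*w²))
f(164, -64) - 1*1790 = √(-1 + 2*164 + 2*164²) - 1*1790 = √(-1 + 328 + 2*26896) - 1790 = √(-1 + 328 + 53792) - 1790 = √54119 - 1790 = -1790 + √54119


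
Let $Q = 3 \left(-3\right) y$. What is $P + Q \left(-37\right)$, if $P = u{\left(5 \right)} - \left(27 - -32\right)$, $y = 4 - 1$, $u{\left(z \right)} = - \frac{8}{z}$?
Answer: $\frac{4692}{5} \approx 938.4$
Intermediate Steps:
$y = 3$ ($y = 4 - 1 = 3$)
$P = - \frac{303}{5}$ ($P = - \frac{8}{5} - \left(27 - -32\right) = \left(-8\right) \frac{1}{5} - \left(27 + 32\right) = - \frac{8}{5} - 59 = - \frac{303}{5} \approx -60.6$)
$Q = -27$ ($Q = 3 \left(-3\right) 3 = \left(-9\right) 3 = -27$)
$P + Q \left(-37\right) = - \frac{303}{5} - -999 = - \frac{303}{5} + 999 = \frac{4692}{5}$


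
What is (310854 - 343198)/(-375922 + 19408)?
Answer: 16172/178257 ≈ 0.090723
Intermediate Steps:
(310854 - 343198)/(-375922 + 19408) = -32344/(-356514) = -32344*(-1/356514) = 16172/178257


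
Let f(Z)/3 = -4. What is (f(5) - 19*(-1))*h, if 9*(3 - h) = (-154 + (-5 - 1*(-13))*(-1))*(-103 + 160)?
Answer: 7203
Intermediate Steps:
f(Z) = -12 (f(Z) = 3*(-4) = -12)
h = 1029 (h = 3 - (-154 + (-5 - 1*(-13))*(-1))*(-103 + 160)/9 = 3 - (-154 + (-5 + 13)*(-1))*57/9 = 3 - (-154 + 8*(-1))*57/9 = 3 - (-154 - 8)*57/9 = 3 - (-18)*57 = 3 - ⅑*(-9234) = 3 + 1026 = 1029)
(f(5) - 19*(-1))*h = (-12 - 19*(-1))*1029 = (-12 + 19)*1029 = 7*1029 = 7203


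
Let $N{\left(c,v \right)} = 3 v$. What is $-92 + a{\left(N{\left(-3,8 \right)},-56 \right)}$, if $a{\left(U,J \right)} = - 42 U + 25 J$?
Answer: $-2500$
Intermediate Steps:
$-92 + a{\left(N{\left(-3,8 \right)},-56 \right)} = -92 - \left(1400 + 42 \cdot 3 \cdot 8\right) = -92 - 2408 = -2500$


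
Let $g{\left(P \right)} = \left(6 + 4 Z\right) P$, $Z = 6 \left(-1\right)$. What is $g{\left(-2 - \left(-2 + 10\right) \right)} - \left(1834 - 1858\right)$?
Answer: $204$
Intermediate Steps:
$Z = -6$
$g{\left(P \right)} = - 18 P$ ($g{\left(P \right)} = \left(6 + 4 \left(-6\right)\right) P = \left(6 - 24\right) P = - 18 P$)
$g{\left(-2 - \left(-2 + 10\right) \right)} - \left(1834 - 1858\right) = - 18 \left(-2 - \left(-2 + 10\right)\right) - \left(1834 - 1858\right) = - 18 \left(-2 - 8\right) - -24 = - 18 \left(-2 - 8\right) + 24 = \left(-18\right) \left(-10\right) + 24 = 180 + 24 = 204$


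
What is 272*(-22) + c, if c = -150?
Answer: -6134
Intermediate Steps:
272*(-22) + c = 272*(-22) - 150 = -5984 - 150 = -6134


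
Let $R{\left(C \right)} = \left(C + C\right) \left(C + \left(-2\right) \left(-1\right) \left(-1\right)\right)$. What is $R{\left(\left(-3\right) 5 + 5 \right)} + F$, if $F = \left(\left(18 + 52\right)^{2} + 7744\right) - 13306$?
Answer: $-422$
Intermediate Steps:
$R{\left(C \right)} = 2 C \left(-2 + C\right)$ ($R{\left(C \right)} = 2 C \left(C + 2 \left(-1\right)\right) = 2 C \left(C - 2\right) = 2 C \left(-2 + C\right)$)
$F = -662$ ($F = \left(70^{2} + 7744\right) - 13306 = \left(4900 + 7744\right) - 13306 = 12644 - 13306 = -662$)
$R{\left(\left(-3\right) 5 + 5 \right)} + F = 2 \left(\left(-3\right) 5 + 5\right) \left(-2 + \left(\left(-3\right) 5 + 5\right)\right) - 662 = 2 \left(-15 + 5\right) \left(-2 + \left(-15 + 5\right)\right) - 662 = 2 \left(-10\right) \left(-2 - 10\right) - 662 = 2 \left(-10\right) \left(-12\right) - 662 = 240 - 662 = -422$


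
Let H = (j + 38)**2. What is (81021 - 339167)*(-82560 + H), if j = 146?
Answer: 12572742784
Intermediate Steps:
H = 33856 (H = (146 + 38)**2 = 184**2 = 33856)
(81021 - 339167)*(-82560 + H) = (81021 - 339167)*(-82560 + 33856) = -258146*(-48704) = 12572742784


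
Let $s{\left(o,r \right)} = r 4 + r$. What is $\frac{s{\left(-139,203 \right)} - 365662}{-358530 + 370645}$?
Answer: $- \frac{364647}{12115} \approx -30.099$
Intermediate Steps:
$s{\left(o,r \right)} = 5 r$ ($s{\left(o,r \right)} = 4 r + r = 5 r$)
$\frac{s{\left(-139,203 \right)} - 365662}{-358530 + 370645} = \frac{5 \cdot 203 - 365662}{-358530 + 370645} = \frac{1015 - 365662}{12115} = \left(-364647\right) \frac{1}{12115} = - \frac{364647}{12115}$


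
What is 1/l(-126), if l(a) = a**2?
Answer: 1/15876 ≈ 6.2988e-5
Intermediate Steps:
1/l(-126) = 1/((-126)**2) = 1/15876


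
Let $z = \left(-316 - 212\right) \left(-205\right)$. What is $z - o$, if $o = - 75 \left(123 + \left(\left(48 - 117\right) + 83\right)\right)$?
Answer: $118515$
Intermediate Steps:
$z = 108240$ ($z = \left(-528\right) \left(-205\right) = 108240$)
$o = -10275$ ($o = - 75 \left(123 + \left(-69 + 83\right)\right) = - 75 \left(123 + 14\right) = \left(-75\right) 137 = -10275$)
$z - o = 108240 - -10275 = 108240 + 10275 = 118515$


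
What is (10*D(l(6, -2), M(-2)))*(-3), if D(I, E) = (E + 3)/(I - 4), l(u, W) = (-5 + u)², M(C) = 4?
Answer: 70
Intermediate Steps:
D(I, E) = (3 + E)/(-4 + I)
(10*D(l(6, -2), M(-2)))*(-3) = (10*((3 + 4)/(-4 + (-5 + 6)²)))*(-3) = (10*(7/(-4 + 1²)))*(-3) = (10*(7/(-4 + 1)))*(-3) = (10*(7/(-3)))*(-3) = (10*(-⅓*7))*(-3) = (10*(-7/3))*(-3) = -70/3*(-3) = 70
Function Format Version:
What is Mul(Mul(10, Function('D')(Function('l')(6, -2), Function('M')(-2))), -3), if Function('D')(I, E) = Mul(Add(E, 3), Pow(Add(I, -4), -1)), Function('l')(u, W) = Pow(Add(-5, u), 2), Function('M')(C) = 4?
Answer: 70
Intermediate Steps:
Function('D')(I, E) = Mul(Pow(Add(-4, I), -1), Add(3, E)) (Function('D')(I, E) = Mul(Add(3, E), Pow(Add(-4, I), -1)) = Mul(Pow(Add(-4, I), -1), Add(3, E)))
Mul(Mul(10, Function('D')(Function('l')(6, -2), Function('M')(-2))), -3) = Mul(Mul(10, Mul(Pow(Add(-4, Pow(Add(-5, 6), 2)), -1), Add(3, 4))), -3) = Mul(Mul(10, Mul(Pow(Add(-4, Pow(1, 2)), -1), 7)), -3) = Mul(Mul(10, Mul(Pow(Add(-4, 1), -1), 7)), -3) = Mul(Mul(10, Mul(Pow(-3, -1), 7)), -3) = Mul(Mul(10, Mul(Rational(-1, 3), 7)), -3) = Mul(Mul(10, Rational(-7, 3)), -3) = Mul(Rational(-70, 3), -3) = 70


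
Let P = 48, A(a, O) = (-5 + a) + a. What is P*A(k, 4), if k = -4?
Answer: -624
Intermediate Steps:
A(a, O) = -5 + 2*a
P*A(k, 4) = 48*(-5 + 2*(-4)) = 48*(-5 - 8) = 48*(-13) = -624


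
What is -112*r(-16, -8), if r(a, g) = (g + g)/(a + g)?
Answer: -224/3 ≈ -74.667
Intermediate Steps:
r(a, g) = 2*g/(a + g) (r(a, g) = (2*g)/(a + g) = 2*g/(a + g))
-112*r(-16, -8) = -224*(-8)/(-16 - 8) = -224*(-8)/(-24) = -224*(-8)*(-1)/24 = -112*⅔ = -224/3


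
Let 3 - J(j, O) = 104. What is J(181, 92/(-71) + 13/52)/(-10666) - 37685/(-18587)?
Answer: 403825497/198248942 ≈ 2.0370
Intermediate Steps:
J(j, O) = -101 (J(j, O) = 3 - 1*104 = 3 - 104 = -101)
J(181, 92/(-71) + 13/52)/(-10666) - 37685/(-18587) = -101/(-10666) - 37685/(-18587) = -101*(-1/10666) - 37685*(-1/18587) = 101/10666 + 37685/18587 = 403825497/198248942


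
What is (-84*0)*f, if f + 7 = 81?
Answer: 0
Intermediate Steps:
f = 74 (f = -7 + 81 = 74)
(-84*0)*f = -84*0*74 = 0*74 = 0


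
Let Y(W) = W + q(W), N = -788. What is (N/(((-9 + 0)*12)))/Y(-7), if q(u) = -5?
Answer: -197/324 ≈ -0.60802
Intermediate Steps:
Y(W) = -5 + W (Y(W) = W - 5 = -5 + W)
(N/(((-9 + 0)*12)))/Y(-7) = (-788*1/(12*(-9 + 0)))/(-5 - 7) = -788/((-9*12))/(-12) = -788/(-108)*(-1/12) = -788*(-1/108)*(-1/12) = (197/27)*(-1/12) = -197/324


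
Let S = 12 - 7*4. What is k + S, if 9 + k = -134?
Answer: -159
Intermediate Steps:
k = -143 (k = -9 - 134 = -143)
S = -16 (S = 12 - 28 = -16)
k + S = -143 - 16 = -159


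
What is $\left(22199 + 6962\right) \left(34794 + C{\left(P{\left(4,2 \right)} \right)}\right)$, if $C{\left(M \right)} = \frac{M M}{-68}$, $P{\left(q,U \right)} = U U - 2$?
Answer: $\frac{17248644017}{17} \approx 1.0146 \cdot 10^{9}$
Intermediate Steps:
$P{\left(q,U \right)} = -2 + U^{2}$ ($P{\left(q,U \right)} = U^{2} - 2 = -2 + U^{2}$)
$C{\left(M \right)} = - \frac{M^{2}}{68}$ ($C{\left(M \right)} = M^{2} \left(- \frac{1}{68}\right) = - \frac{M^{2}}{68}$)
$\left(22199 + 6962\right) \left(34794 + C{\left(P{\left(4,2 \right)} \right)}\right) = \left(22199 + 6962\right) \left(34794 - \frac{\left(-2 + 2^{2}\right)^{2}}{68}\right) = 29161 \left(34794 - \frac{\left(-2 + 4\right)^{2}}{68}\right) = 29161 \left(34794 - \frac{2^{2}}{68}\right) = 29161 \left(34794 - \frac{1}{17}\right) = 29161 \cdot \frac{591497}{17} = \frac{17248644017}{17}$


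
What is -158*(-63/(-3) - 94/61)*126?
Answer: -23630796/61 ≈ -3.8739e+5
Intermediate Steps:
-158*(-63/(-3) - 94/61)*126 = -158*(-63*(-1/3) - 94*1/61)*126 = -158*(21 - 94/61)*126 = -158*1187/61*126 = -187546/61*126 = -23630796/61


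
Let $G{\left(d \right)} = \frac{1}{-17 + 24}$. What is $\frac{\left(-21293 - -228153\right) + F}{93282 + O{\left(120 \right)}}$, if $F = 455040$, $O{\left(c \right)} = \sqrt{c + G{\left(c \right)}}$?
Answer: $\frac{432203490600}{60910719827} - \frac{19195100 \sqrt{7}}{60910719827} \approx 7.0949$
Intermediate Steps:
$G{\left(d \right)} = \frac{1}{7}$
$O{\left(c \right)} = \sqrt{\frac{1}{7} + c}$ ($O{\left(c \right)} = \sqrt{c + \frac{1}{7}} = \sqrt{\frac{1}{7} + c}$)
$\frac{\left(-21293 - -228153\right) + F}{93282 + O{\left(120 \right)}} = \frac{\left(-21293 - -228153\right) + 455040}{93282 + \frac{\sqrt{7 + 49 \cdot 120}}{7}} = \frac{\left(-21293 + 228153\right) + 455040}{93282 + \frac{\sqrt{7 + 5880}}{7}} = \frac{206860 + 455040}{93282 + \frac{\sqrt{5887}}{7}} = \frac{661900}{93282 + \frac{29 \sqrt{7}}{7}}$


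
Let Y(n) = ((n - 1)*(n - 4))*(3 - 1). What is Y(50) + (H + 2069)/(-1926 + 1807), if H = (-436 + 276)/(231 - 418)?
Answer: 99929461/22253 ≈ 4490.6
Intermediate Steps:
H = 160/187 (H = -160/(-187) = -160*(-1/187) = 160/187 ≈ 0.85561)
Y(n) = 2*(-1 + n)*(-4 + n) (Y(n) = ((-1 + n)*(-4 + n))*2 = 2*(-1 + n)*(-4 + n))
Y(50) + (H + 2069)/(-1926 + 1807) = (8 - 10*50 + 2*50²) + (160/187 + 2069)/(-1926 + 1807) = (8 - 500 + 2*2500) + (387063/187)/(-119) = (8 - 500 + 5000) + (387063/187)*(-1/119) = 4508 - 387063/22253 = 99929461/22253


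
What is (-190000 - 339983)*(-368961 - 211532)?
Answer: 307651421619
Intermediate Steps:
(-190000 - 339983)*(-368961 - 211532) = -529983*(-580493) = 307651421619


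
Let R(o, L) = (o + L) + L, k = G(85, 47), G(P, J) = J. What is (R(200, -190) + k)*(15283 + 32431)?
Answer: -6345962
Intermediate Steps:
k = 47
R(o, L) = o + 2*L (R(o, L) = (L + o) + L = o + 2*L)
(R(200, -190) + k)*(15283 + 32431) = ((200 + 2*(-190)) + 47)*(15283 + 32431) = ((200 - 380) + 47)*47714 = (-180 + 47)*47714 = -133*47714 = -6345962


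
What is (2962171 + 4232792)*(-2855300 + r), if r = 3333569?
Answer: 3441127759047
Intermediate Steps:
(2962171 + 4232792)*(-2855300 + r) = (2962171 + 4232792)*(-2855300 + 3333569) = 7194963*478269 = 3441127759047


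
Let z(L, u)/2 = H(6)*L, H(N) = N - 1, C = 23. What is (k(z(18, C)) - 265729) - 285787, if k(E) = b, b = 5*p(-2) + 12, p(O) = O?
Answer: -551514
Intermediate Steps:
H(N) = -1 + N
b = 2 (b = 5*(-2) + 12 = -10 + 12 = 2)
z(L, u) = 10*L (z(L, u) = 2*((-1 + 6)*L) = 2*(5*L) = 10*L)
k(E) = 2
(k(z(18, C)) - 265729) - 285787 = (2 - 265729) - 285787 = -265727 - 285787 = -551514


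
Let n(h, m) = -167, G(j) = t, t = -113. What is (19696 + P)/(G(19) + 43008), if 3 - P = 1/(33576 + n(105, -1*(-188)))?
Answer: 131624778/286615811 ≈ 0.45924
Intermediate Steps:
G(j) = -113
P = 100226/33409 (P = 3 - 1/(33576 - 167) = 3 - 1/33409 = 100226/33409 ≈ 3.0000)
(19696 + P)/(G(19) + 43008) = (19696 + 100226/33409)/(-113 + 43008) = (658123890/33409)/42895 = (658123890/33409)*(1/42895) = 131624778/286615811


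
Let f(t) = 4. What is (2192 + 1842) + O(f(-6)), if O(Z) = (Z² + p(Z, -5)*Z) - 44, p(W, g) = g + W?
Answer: 4002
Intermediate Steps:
p(W, g) = W + g
O(Z) = -44 + Z² + Z*(-5 + Z) (O(Z) = (Z² + (Z - 5)*Z) - 44 = (Z² + (-5 + Z)*Z) - 44 = (Z² + Z*(-5 + Z)) - 44 = -44 + Z² + Z*(-5 + Z))
(2192 + 1842) + O(f(-6)) = (2192 + 1842) + (-44 + 4² + 4*(-5 + 4)) = 4034 + (-44 + 16 + 4*(-1)) = 4034 + (-44 + 16 - 4) = 4034 - 32 = 4002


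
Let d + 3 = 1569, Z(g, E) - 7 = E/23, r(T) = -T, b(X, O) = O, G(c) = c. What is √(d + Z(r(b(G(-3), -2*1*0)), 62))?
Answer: √833543/23 ≈ 39.695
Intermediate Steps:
Z(g, E) = 7 + E/23
d = 1566 (d = -3 + 1569 = 1566)
√(d + Z(r(b(G(-3), -2*1*0)), 62)) = √(1566 + (7 + (1/23)*62)) = √(1566 + (7 + 62/23)) = √(1566 + 223/23) = √(36241/23) = √833543/23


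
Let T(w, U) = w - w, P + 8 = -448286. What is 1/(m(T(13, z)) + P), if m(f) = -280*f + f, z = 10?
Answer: -1/448294 ≈ -2.2307e-6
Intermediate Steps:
P = -448294 (P = -8 - 448286 = -448294)
T(w, U) = 0
m(f) = -279*f
1/(m(T(13, z)) + P) = 1/(-279*0 - 448294) = 1/(0 - 448294) = 1/(-448294) = -1/448294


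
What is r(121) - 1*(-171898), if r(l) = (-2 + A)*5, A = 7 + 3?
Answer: 171938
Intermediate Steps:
A = 10
r(l) = 40 (r(l) = (-2 + 10)*5 = 8*5 = 40)
r(121) - 1*(-171898) = 40 - 1*(-171898) = 40 + 171898 = 171938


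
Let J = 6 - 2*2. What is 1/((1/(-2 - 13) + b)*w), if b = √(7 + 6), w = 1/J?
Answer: 15/1462 + 225*√13/1462 ≈ 0.56515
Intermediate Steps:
J = 2 (J = 6 - 4 = 2)
w = ½ (w = 1/2 = ½ ≈ 0.50000)
b = √13 ≈ 3.6056
1/((1/(-2 - 13) + b)*w) = 1/((1/(-2 - 13) + √13)*(½)) = 1/((1/(-15) + √13)*(½)) = 1/((-1/15 + √13)*(½)) = 1/(-1/30 + √13/2)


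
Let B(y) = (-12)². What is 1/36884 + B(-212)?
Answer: 5311297/36884 ≈ 144.00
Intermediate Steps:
B(y) = 144
1/36884 + B(-212) = 1/36884 + 144 = 5311297/36884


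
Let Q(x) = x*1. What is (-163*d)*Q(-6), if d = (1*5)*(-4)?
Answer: -19560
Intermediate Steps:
Q(x) = x
d = -20 (d = 5*(-4) = -20)
(-163*d)*Q(-6) = -163*(-20)*(-6) = 3260*(-6) = -19560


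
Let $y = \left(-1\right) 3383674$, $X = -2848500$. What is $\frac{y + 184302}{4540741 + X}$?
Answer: $- \frac{3199372}{1692241} \approx -1.8906$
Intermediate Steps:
$y = -3383674$
$\frac{y + 184302}{4540741 + X} = \frac{-3383674 + 184302}{4540741 - 2848500} = - \frac{3199372}{1692241}$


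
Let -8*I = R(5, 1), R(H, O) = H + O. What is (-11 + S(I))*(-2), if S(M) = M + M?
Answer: 25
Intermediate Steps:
I = -¾ (I = -(5 + 1)/8 = -⅛*6 = -¾ ≈ -0.75000)
S(M) = 2*M
(-11 + S(I))*(-2) = (-11 + 2*(-¾))*(-2) = (-11 - 3/2)*(-2) = -25/2*(-2) = 25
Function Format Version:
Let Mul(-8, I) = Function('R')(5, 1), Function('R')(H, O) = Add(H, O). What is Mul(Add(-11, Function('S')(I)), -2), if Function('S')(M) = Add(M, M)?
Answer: 25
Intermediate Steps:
I = Rational(-3, 4) (I = Mul(Rational(-1, 8), Add(5, 1)) = Mul(Rational(-1, 8), 6) = Rational(-3, 4) ≈ -0.75000)
Function('S')(M) = Mul(2, M)
Mul(Add(-11, Function('S')(I)), -2) = Mul(Add(-11, Mul(2, Rational(-3, 4))), -2) = Mul(Add(-11, Rational(-3, 2)), -2) = Mul(Rational(-25, 2), -2) = 25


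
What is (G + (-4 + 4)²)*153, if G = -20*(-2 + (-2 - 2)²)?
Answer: -42840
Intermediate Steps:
G = -280 (G = -20*(-2 + (-4)²) = -20*(-2 + 16) = -20*14 = -280)
(G + (-4 + 4)²)*153 = (-280 + (-4 + 4)²)*153 = (-280 + 0²)*153 = (-280 + 0)*153 = -280*153 = -42840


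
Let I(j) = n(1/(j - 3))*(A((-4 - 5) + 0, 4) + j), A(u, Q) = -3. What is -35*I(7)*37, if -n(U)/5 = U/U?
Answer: 25900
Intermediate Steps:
n(U) = -5 (n(U) = -5*U/U = -5*1 = -5)
I(j) = 15 - 5*j (I(j) = -5*(-3 + j) = 15 - 5*j)
-35*I(7)*37 = -35*(15 - 5*7)*37 = -35*(15 - 35)*37 = -35*(-20)*37 = 700*37 = 25900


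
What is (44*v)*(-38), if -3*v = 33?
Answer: 18392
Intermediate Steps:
v = -11 (v = -1/3*33 = -11)
(44*v)*(-38) = (44*(-11))*(-38) = -484*(-38) = 18392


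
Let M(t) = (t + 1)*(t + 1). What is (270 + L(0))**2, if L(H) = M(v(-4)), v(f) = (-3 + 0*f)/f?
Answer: 19088161/256 ≈ 74563.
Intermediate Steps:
v(f) = -3/f (v(f) = (-3 + 0)/f = -3/f)
M(t) = (1 + t)**2 (M(t) = (1 + t)*(1 + t) = (1 + t)**2)
L(H) = 49/16 (L(H) = (1 - 3/(-4))**2 = (1 - 3*(-1/4))**2 = (1 + 3/4)**2 = (7/4)**2 = 49/16)
(270 + L(0))**2 = (270 + 49/16)**2 = (4369/16)**2 = 19088161/256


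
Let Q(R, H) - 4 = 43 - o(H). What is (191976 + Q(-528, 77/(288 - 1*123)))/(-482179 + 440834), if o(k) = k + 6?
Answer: -2880248/620175 ≈ -4.6442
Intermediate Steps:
o(k) = 6 + k
Q(R, H) = 41 - H (Q(R, H) = 4 + (43 - (6 + H)) = 4 + (43 + (-6 - H)) = 4 + (37 - H) = 41 - H)
(191976 + Q(-528, 77/(288 - 1*123)))/(-482179 + 440834) = (191976 + (41 - 77/(288 - 1*123)))/(-482179 + 440834) = (191976 + (41 - 77/(288 - 123)))/(-41345) = (191976 + (41 - 77/165))*(-1/41345) = (191976 + (41 - 1*7/15))*(-1/41345) = (191976 + (41 - 7/15))*(-1/41345) = (191976 + 608/15)*(-1/41345) = (2880248/15)*(-1/41345) = -2880248/620175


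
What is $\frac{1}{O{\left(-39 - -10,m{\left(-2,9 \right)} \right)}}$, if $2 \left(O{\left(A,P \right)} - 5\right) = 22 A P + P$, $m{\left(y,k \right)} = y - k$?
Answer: $\frac{2}{7017} \approx 0.00028502$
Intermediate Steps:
$O{\left(A,P \right)} = 5 + \frac{P}{2} + 11 A P$ ($O{\left(A,P \right)} = 5 + \frac{22 A P + P}{2} = 5 + \frac{P + 22 A P}{2} = 5 + \left(\frac{P}{2} + 11 A P\right) = 5 + \frac{P}{2} + 11 A P$)
$\frac{1}{O{\left(-39 - -10,m{\left(-2,9 \right)} \right)}} = \frac{1}{5 + \frac{-2 - 9}{2} + 11 \left(-39 - -10\right) \left(-2 - 9\right)} = \frac{1}{5 + \frac{-2 - 9}{2} + 11 \left(-39 + 10\right) \left(-2 - 9\right)} = \frac{1}{5 + \frac{1}{2} \left(-11\right) + 11 \left(-29\right) \left(-11\right)} = \frac{1}{5 - \frac{11}{2} + 3509} = \frac{1}{\frac{7017}{2}} = \frac{2}{7017}$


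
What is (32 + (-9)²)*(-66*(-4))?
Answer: 29832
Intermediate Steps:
(32 + (-9)²)*(-66*(-4)) = (32 + 81)*264 = 113*264 = 29832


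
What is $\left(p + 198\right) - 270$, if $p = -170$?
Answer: $-242$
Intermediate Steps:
$\left(p + 198\right) - 270 = \left(-170 + 198\right) - 270 = 28 - 270 = -242$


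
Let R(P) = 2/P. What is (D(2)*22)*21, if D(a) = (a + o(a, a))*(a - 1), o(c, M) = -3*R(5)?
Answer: 1848/5 ≈ 369.60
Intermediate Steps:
o(c, M) = -6/5
D(a) = (-1 + a)*(-6/5 + a) (D(a) = (a - 6/5)*(a - 1) = (-6/5 + a)*(-1 + a) = (-1 + a)*(-6/5 + a))
(D(2)*22)*21 = ((6/5 + 2**2 - 11/5*2)*22)*21 = ((6/5 + 4 - 22/5)*22)*21 = ((4/5)*22)*21 = (88/5)*21 = 1848/5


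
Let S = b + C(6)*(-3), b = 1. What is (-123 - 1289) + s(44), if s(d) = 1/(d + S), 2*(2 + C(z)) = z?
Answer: -59303/42 ≈ -1412.0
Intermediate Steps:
C(z) = -2 + z/2
S = -2 (S = 1 + (-2 + (1/2)*6)*(-3) = 1 + (-2 + 3)*(-3) = 1 + 1*(-3) = 1 - 3 = -2)
s(d) = 1/(-2 + d) (s(d) = 1/(d - 2) = 1/(-2 + d))
(-123 - 1289) + s(44) = (-123 - 1289) + 1/(-2 + 44) = -1412 + 1/42 = -59303/42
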